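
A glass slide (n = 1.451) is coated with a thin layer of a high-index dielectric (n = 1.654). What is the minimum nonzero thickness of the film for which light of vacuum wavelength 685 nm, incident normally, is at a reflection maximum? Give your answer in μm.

0.104 μm

Top surface (1.0 → 1.654): reflection off a higher-index medium gives a half-wave phase shift.
Bottom surface (1.654 → 1.451): reflection off a lower-index medium gives no phase shift.
The two reflections differ by half a wavelength.
So the condition for constructive reflection is 2 n t = (m + ½) λ.
Minimum at m = 0: t = λ / (4 n) = 685 / (4 × 1.654) = 104 nm.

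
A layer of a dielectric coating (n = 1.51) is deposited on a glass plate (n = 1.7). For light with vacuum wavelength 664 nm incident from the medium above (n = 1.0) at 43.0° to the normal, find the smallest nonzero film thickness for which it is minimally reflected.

123 nm

At the upper boundary (n = 1.0 to n = 1.51) the reflected ray undergoes a half-wave phase shift.
Bottom surface (1.51 → 1.7): reflection off a higher-index medium gives a half-wave phase shift.
Zero or two π shifts → no net half-wave offset.
With no net inversion, destructive interference in reflection requires 2 n t cos θ_r = (m + ½) λ.
Snell's law: 1.0 sin 43.0° = 1.51 sin θ_r → sin θ_r = 0.452, cos θ_r = 0.892.
Minimum at m = 0: t = λ / (4 n cos θ_r) = 664 / (4 × 1.51 × 0.892) = 123 nm.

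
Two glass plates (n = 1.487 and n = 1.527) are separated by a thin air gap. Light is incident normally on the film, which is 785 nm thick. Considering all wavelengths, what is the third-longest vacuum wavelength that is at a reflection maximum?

628 nm

At the upper boundary (n = 1.487 to n = 1.0) the reflected ray undergoes no phase shift.
Ray reflecting at the bottom interface goes from n = 1.0 toward n = 1.527: a half-wave phase shift.
Exactly one π shift → a net half-wave offset.
So the condition for constructive reflection is 2 n t = (m + ½) λ.
λ = 2 n t / (m + ½). The third-longest wavelength is m = 2: λ = 2 × 1.0 × 785 / 2.50 = 628 nm.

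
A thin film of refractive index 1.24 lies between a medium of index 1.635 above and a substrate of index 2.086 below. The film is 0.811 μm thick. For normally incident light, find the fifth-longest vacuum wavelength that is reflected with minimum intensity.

Ray reflecting at the top interface goes from n = 1.635 toward n = 1.24: no phase shift.
Ray reflecting at the bottom interface goes from n = 1.24 toward n = 2.086: a half-wave phase shift.
Net: one phase inversion between the two reflected rays.
So the condition for destructive reflection is 2 n t = m λ.
λ = 2 n t / m. The fifth-longest wavelength is m = 5: λ = 2 × 1.24 × 811 / 5.00 = 402 nm.

402 nm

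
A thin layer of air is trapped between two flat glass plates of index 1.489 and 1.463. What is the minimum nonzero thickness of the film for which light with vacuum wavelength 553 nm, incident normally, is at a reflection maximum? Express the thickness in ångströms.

1383 Å

Top surface (1.489 → 1.0): reflection off a lower-index medium gives no phase shift.
At the lower boundary (n = 1.0 to n = 1.463) the reflected ray undergoes a half-wave phase shift.
Exactly one π shift → a net half-wave offset.
For strong reflection here: 2 n t = (m + ½) λ.
Minimum at m = 0: t = λ / (4 n) = 553 / (4 × 1.0) = 138 nm.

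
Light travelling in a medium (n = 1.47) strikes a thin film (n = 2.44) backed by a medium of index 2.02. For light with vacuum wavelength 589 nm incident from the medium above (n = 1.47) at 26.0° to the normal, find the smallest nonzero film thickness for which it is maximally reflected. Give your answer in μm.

0.0626 μm

Top surface (1.47 → 2.44): reflection off a higher-index medium gives a half-wave phase shift.
Ray reflecting at the bottom interface goes from n = 2.44 toward n = 2.02: no phase shift.
Exactly one π shift → a net half-wave offset.
For maximum reflection here: 2 n t cos θ_r = (m + ½) λ.
Snell's law: 1.47 sin 26.0° = 2.44 sin θ_r → sin θ_r = 0.264, cos θ_r = 0.964.
Minimum at m = 0: t = λ / (4 n cos θ_r) = 589 / (4 × 2.44 × 0.964) = 62.6 nm.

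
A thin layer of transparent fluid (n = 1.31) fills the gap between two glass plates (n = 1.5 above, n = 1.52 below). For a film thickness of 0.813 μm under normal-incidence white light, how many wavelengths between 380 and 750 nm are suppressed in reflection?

Top surface (1.5 → 1.31): reflection off a lower-index medium gives no phase shift.
Ray reflecting at the bottom interface goes from n = 1.31 toward n = 1.52: a half-wave phase shift.
Exactly one π shift → a net half-wave offset.
So the condition for destructive reflection is 2 n t = m λ.
λ = 2 n t / m = 2130 / m nm.
m=2: 1065 nm (IR); m=3: 710 nm (visible); m=4: 533 nm (visible); m=5: 426 nm (visible); m=6: 355 nm (UV).

3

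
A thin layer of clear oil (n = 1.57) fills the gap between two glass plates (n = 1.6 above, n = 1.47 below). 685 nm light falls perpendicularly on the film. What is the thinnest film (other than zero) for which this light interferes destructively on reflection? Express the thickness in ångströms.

Ray reflecting at the top interface goes from n = 1.6 toward n = 1.57: no phase shift.
Ray reflecting at the bottom interface goes from n = 1.57 toward n = 1.47: no phase shift.
Net: no relative phase inversion (both shifts match).
So the condition for destructive reflection is 2 n t = (m + ½) λ.
Minimum at m = 0: t = λ / (4 n) = 685 / (4 × 1.57) = 109 nm.

1091 Å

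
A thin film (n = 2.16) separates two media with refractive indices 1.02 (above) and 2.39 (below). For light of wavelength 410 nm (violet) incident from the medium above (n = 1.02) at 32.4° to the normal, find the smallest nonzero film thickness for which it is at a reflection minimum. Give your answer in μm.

Ray reflecting at the top interface goes from n = 1.02 toward n = 2.16: a half-wave phase shift.
Ray reflecting at the bottom interface goes from n = 2.16 toward n = 2.39: a half-wave phase shift.
The two reflections carry the same phase change, so no net offset.
With no net inversion, destructive interference in reflection requires 2 n t cos θ_r = (m + ½) λ.
Snell's law: 1.02 sin 32.4° = 2.16 sin θ_r → sin θ_r = 0.253, cos θ_r = 0.967.
Minimum at m = 0: t = λ / (4 n cos θ_r) = 410 / (4 × 2.16 × 0.967) = 49.0 nm.

0.0490 μm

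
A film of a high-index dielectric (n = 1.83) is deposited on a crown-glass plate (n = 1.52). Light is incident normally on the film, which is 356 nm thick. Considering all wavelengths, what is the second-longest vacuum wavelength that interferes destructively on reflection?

651 nm

Top surface (1.0 → 1.83): reflection off a higher-index medium gives a half-wave phase shift.
At the lower boundary (n = 1.83 to n = 1.52) the reflected ray undergoes no phase shift.
The two reflections differ by half a wavelength.
For dark reflection here: 2 n t = m λ.
λ = 2 n t / m. The second-longest wavelength is m = 2: λ = 2 × 1.83 × 356 / 2.00 = 651 nm.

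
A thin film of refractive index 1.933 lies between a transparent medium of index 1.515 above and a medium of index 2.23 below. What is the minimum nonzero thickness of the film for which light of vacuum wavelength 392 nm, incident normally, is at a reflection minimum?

Ray reflecting at the top interface goes from n = 1.515 toward n = 1.933: a half-wave phase shift.
At the lower boundary (n = 1.933 to n = 2.23) the reflected ray undergoes a half-wave phase shift.
Net: no relative phase inversion (both shifts match).
For dark reflection here: 2 n t = (m + ½) λ.
Minimum at m = 0: t = λ / (4 n) = 392 / (4 × 1.933) = 50.7 nm.

50.7 nm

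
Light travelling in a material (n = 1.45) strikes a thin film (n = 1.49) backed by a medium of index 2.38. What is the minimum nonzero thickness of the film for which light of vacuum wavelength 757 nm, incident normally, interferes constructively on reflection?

254 nm

Ray reflecting at the top interface goes from n = 1.45 toward n = 1.49: a half-wave phase shift.
Bottom surface (1.49 → 2.38): reflection off a higher-index medium gives a half-wave phase shift.
Net: no relative phase inversion (both shifts match).
With no net inversion, constructive interference in reflection requires 2 n t = m λ.
Minimum nonzero at m = 1: t = λ / (2 n) = 757 / (2 × 1.49) = 254 nm.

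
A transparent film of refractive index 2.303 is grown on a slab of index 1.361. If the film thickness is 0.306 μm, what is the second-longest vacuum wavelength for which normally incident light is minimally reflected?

At the upper boundary (n = 1.0 to n = 2.303) the reflected ray undergoes a half-wave phase shift.
At the lower boundary (n = 2.303 to n = 1.361) the reflected ray undergoes no phase shift.
The two reflections differ by half a wavelength.
With one net inversion, destructive interference in reflection requires 2 n t = m λ.
λ = 2 n t / m. The second-longest wavelength is m = 2: λ = 2 × 2.303 × 306 / 2.00 = 705 nm.

705 nm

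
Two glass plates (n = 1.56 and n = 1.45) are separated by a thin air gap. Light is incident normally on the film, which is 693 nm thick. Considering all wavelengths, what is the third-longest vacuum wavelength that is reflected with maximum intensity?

554 nm

Ray reflecting at the top interface goes from n = 1.56 toward n = 1.0: no phase shift.
Bottom surface (1.0 → 1.45): reflection off a higher-index medium gives a half-wave phase shift.
The two reflections differ by half a wavelength.
For bright reflection here: 2 n t = (m + ½) λ.
λ = 2 n t / (m + ½). The third-longest wavelength is m = 2: λ = 2 × 1.0 × 693 / 2.50 = 554 nm.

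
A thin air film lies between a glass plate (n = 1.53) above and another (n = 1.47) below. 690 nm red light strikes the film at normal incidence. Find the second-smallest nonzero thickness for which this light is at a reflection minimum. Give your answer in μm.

Top surface (1.53 → 1.0): reflection off a lower-index medium gives no phase shift.
Ray reflecting at the bottom interface goes from n = 1.0 toward n = 1.47: a half-wave phase shift.
Exactly one π shift → a net half-wave offset.
For dark reflection here: 2 n t = m λ.
The second-smallest nonzero thickness corresponds to m = 2: t = m λ / (2 n) = 2.00 × 690 / (2 × 1.0) = 690 nm.

0.690 μm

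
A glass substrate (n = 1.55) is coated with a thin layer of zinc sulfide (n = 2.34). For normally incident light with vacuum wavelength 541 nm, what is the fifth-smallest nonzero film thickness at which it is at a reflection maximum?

Top surface (1.0 → 2.34): reflection off a higher-index medium gives a half-wave phase shift.
Ray reflecting at the bottom interface goes from n = 2.34 toward n = 1.55: no phase shift.
Net: one phase inversion between the two reflected rays.
For strong reflection here: 2 n t = (m + ½) λ.
The fifth-smallest nonzero thickness corresponds to m = 4: t = (m + ½) λ / (2 n) = 4.50 × 541 / (2 × 2.34) = 520 nm.

520 nm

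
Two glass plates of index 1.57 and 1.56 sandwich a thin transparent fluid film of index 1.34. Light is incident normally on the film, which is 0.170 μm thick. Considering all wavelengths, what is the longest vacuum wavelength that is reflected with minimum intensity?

Top surface (1.57 → 1.34): reflection off a lower-index medium gives no phase shift.
Bottom surface (1.34 → 1.56): reflection off a higher-index medium gives a half-wave phase shift.
Exactly one π shift → a net half-wave offset.
With one net inversion, destructive interference in reflection requires 2 n t = m λ.
λ = 2 n t / m. The longest wavelength is m = 1: λ = 2 × 1.34 × 170 / 1.00 = 456 nm.

456 nm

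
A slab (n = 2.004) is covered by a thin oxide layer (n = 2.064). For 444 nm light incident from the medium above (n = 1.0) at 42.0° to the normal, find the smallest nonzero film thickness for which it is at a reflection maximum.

56.8 nm

At the upper boundary (n = 1.0 to n = 2.064) the reflected ray undergoes a half-wave phase shift.
At the lower boundary (n = 2.064 to n = 2.004) the reflected ray undergoes no phase shift.
Net: one phase inversion between the two reflected rays.
With one net inversion, constructive interference in reflection requires 2 n t cos θ_r = (m + ½) λ.
Snell's law: 1.0 sin 42.0° = 2.064 sin θ_r → sin θ_r = 0.324, cos θ_r = 0.946.
Minimum at m = 0: t = λ / (4 n cos θ_r) = 444 / (4 × 2.064 × 0.946) = 56.8 nm.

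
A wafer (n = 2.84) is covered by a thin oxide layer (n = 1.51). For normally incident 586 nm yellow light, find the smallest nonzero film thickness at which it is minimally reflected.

97.0 nm

Ray reflecting at the top interface goes from n = 1.0 toward n = 1.51: a half-wave phase shift.
At the lower boundary (n = 1.51 to n = 2.84) the reflected ray undergoes a half-wave phase shift.
The two reflections carry the same phase change, so no net offset.
With no net inversion, destructive interference in reflection requires 2 n t = (m + ½) λ.
Minimum at m = 0: t = λ / (4 n) = 586 / (4 × 1.51) = 97.0 nm.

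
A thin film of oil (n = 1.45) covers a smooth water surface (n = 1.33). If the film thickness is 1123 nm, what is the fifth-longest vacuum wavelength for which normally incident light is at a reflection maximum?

At the upper boundary (n = 1.0 to n = 1.45) the reflected ray undergoes a half-wave phase shift.
At the lower boundary (n = 1.45 to n = 1.33) the reflected ray undergoes no phase shift.
Net: one phase inversion between the two reflected rays.
For bright reflection here: 2 n t = (m + ½) λ.
λ = 2 n t / (m + ½). The fifth-longest wavelength is m = 4: λ = 2 × 1.45 × 1123 / 4.50 = 724 nm.

724 nm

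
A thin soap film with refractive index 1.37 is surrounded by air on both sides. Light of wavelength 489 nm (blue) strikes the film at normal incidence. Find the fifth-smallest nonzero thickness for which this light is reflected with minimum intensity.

Top surface (1.0 → 1.37): reflection off a higher-index medium gives a half-wave phase shift.
At the lower boundary (n = 1.37 to n = 1.0) the reflected ray undergoes no phase shift.
Net: one phase inversion between the two reflected rays.
With one net inversion, destructive interference in reflection requires 2 n t = m λ.
The fifth-smallest nonzero thickness corresponds to m = 5: t = m λ / (2 n) = 5.00 × 489 / (2 × 1.37) = 892 nm.

892 nm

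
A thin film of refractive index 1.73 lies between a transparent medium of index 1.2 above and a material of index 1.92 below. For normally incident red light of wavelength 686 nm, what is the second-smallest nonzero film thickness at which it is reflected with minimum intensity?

Top surface (1.2 → 1.73): reflection off a higher-index medium gives a half-wave phase shift.
Bottom surface (1.73 → 1.92): reflection off a higher-index medium gives a half-wave phase shift.
The two reflections carry the same phase change, so no net offset.
With no net inversion, destructive interference in reflection requires 2 n t = (m + ½) λ.
The second-smallest nonzero thickness corresponds to m = 1: t = (m + ½) λ / (2 n) = 1.50 × 686 / (2 × 1.73) = 297 nm.

297 nm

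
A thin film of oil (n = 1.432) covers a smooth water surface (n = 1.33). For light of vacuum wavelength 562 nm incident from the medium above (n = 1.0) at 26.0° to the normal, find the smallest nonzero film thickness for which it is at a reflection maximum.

At the upper boundary (n = 1.0 to n = 1.432) the reflected ray undergoes a half-wave phase shift.
Ray reflecting at the bottom interface goes from n = 1.432 toward n = 1.33: no phase shift.
Net: one phase inversion between the two reflected rays.
For maximum reflection here: 2 n t cos θ_r = (m + ½) λ.
Snell's law: 1.0 sin 26.0° = 1.432 sin θ_r → sin θ_r = 0.306, cos θ_r = 0.952.
Minimum at m = 0: t = λ / (4 n cos θ_r) = 562 / (4 × 1.432 × 0.952) = 103 nm.

103 nm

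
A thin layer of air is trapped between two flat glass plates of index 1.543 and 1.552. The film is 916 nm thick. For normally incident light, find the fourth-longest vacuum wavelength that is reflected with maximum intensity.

523 nm

At the upper boundary (n = 1.543 to n = 1.0) the reflected ray undergoes no phase shift.
At the lower boundary (n = 1.0 to n = 1.552) the reflected ray undergoes a half-wave phase shift.
Net: one phase inversion between the two reflected rays.
With one net inversion, constructive interference in reflection requires 2 n t = (m + ½) λ.
λ = 2 n t / (m + ½). The fourth-longest wavelength is m = 3: λ = 2 × 1.0 × 916 / 3.50 = 523 nm.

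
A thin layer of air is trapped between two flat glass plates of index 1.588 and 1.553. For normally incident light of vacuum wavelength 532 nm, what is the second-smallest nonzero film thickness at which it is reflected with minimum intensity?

532 nm

Ray reflecting at the top interface goes from n = 1.588 toward n = 1.0: no phase shift.
At the lower boundary (n = 1.0 to n = 1.553) the reflected ray undergoes a half-wave phase shift.
The two reflections differ by half a wavelength.
So the condition for destructive reflection is 2 n t = m λ.
The second-smallest nonzero thickness corresponds to m = 2: t = m λ / (2 n) = 2.00 × 532 / (2 × 1.0) = 532 nm.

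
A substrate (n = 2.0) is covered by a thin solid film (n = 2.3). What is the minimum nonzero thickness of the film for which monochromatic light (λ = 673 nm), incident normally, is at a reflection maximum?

At the upper boundary (n = 1.0 to n = 2.3) the reflected ray undergoes a half-wave phase shift.
At the lower boundary (n = 2.3 to n = 2.0) the reflected ray undergoes no phase shift.
Exactly one π shift → a net half-wave offset.
For strong reflection here: 2 n t = (m + ½) λ.
Minimum at m = 0: t = λ / (4 n) = 673 / (4 × 2.3) = 73.2 nm.

73.2 nm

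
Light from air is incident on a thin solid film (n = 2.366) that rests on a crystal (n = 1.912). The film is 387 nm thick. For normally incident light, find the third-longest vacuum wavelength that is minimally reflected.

At the upper boundary (n = 1.0 to n = 2.366) the reflected ray undergoes a half-wave phase shift.
Ray reflecting at the bottom interface goes from n = 2.366 toward n = 1.912: no phase shift.
Net: one phase inversion between the two reflected rays.
With one net inversion, destructive interference in reflection requires 2 n t = m λ.
λ = 2 n t / m. The third-longest wavelength is m = 3: λ = 2 × 2.366 × 387 / 3.00 = 610 nm.

610 nm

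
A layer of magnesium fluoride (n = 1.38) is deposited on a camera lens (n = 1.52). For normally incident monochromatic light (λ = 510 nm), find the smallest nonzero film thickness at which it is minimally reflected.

Top surface (1.0 → 1.38): reflection off a higher-index medium gives a half-wave phase shift.
Bottom surface (1.38 → 1.52): reflection off a higher-index medium gives a half-wave phase shift.
Net: no relative phase inversion (both shifts match).
With no net inversion, destructive interference in reflection requires 2 n t = (m + ½) λ.
Minimum at m = 0: t = λ / (4 n) = 510 / (4 × 1.38) = 92.4 nm.

92.4 nm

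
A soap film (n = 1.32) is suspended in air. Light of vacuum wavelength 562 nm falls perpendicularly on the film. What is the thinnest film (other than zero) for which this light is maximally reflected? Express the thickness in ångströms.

At the upper boundary (n = 1.0 to n = 1.32) the reflected ray undergoes a half-wave phase shift.
At the lower boundary (n = 1.32 to n = 1.0) the reflected ray undergoes no phase shift.
Net: one phase inversion between the two reflected rays.
With one net inversion, constructive interference in reflection requires 2 n t = (m + ½) λ.
Minimum at m = 0: t = λ / (4 n) = 562 / (4 × 1.32) = 106 nm.

1064 Å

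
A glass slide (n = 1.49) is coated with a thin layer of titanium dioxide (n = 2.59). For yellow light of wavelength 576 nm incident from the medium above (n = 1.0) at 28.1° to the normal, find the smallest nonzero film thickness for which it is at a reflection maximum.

56.5 nm

Ray reflecting at the top interface goes from n = 1.0 toward n = 2.59: a half-wave phase shift.
Ray reflecting at the bottom interface goes from n = 2.59 toward n = 1.49: no phase shift.
The two reflections differ by half a wavelength.
For strong reflection here: 2 n t cos θ_r = (m + ½) λ.
Snell's law: 1.0 sin 28.1° = 2.59 sin θ_r → sin θ_r = 0.182, cos θ_r = 0.983.
Minimum at m = 0: t = λ / (4 n cos θ_r) = 576 / (4 × 2.59 × 0.983) = 56.5 nm.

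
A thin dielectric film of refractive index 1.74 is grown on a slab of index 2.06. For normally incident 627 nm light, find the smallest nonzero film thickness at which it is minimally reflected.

Top surface (1.0 → 1.74): reflection off a higher-index medium gives a half-wave phase shift.
Bottom surface (1.74 → 2.06): reflection off a higher-index medium gives a half-wave phase shift.
Net: no relative phase inversion (both shifts match).
So the condition for destructive reflection is 2 n t = (m + ½) λ.
Minimum at m = 0: t = λ / (4 n) = 627 / (4 × 1.74) = 90.1 nm.

90.1 nm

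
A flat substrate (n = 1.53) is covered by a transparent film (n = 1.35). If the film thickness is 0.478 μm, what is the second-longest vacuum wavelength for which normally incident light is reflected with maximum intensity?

645 nm

Ray reflecting at the top interface goes from n = 1.0 toward n = 1.35: a half-wave phase shift.
At the lower boundary (n = 1.35 to n = 1.53) the reflected ray undergoes a half-wave phase shift.
The two reflections carry the same phase change, so no net offset.
So the condition for constructive reflection is 2 n t = m λ.
λ = 2 n t / m. The second-longest wavelength is m = 2: λ = 2 × 1.35 × 478 / 2.00 = 645 nm.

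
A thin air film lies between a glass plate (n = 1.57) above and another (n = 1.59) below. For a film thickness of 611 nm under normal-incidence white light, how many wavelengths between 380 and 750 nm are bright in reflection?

1

At the upper boundary (n = 1.57 to n = 1.0) the reflected ray undergoes no phase shift.
Ray reflecting at the bottom interface goes from n = 1.0 toward n = 1.59: a half-wave phase shift.
The two reflections differ by half a wavelength.
So the condition for constructive reflection is 2 n t = (m + ½) λ.
λ = 2 n t / (m + ½) = 1222 / (m + ½) nm.
m=1: 815 nm (IR); m=2: 489 nm (visible); m=3: 349 nm (UV).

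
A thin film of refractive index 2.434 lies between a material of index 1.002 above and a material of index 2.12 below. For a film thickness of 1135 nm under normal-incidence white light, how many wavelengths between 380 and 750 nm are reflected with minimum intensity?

Ray reflecting at the top interface goes from n = 1.002 toward n = 2.434: a half-wave phase shift.
At the lower boundary (n = 2.434 to n = 2.12) the reflected ray undergoes no phase shift.
Exactly one π shift → a net half-wave offset.
So the condition for destructive reflection is 2 n t = m λ.
λ = 2 n t / m = 5525 / m nm.
m=7: 789 nm (IR); m=8: 691 nm (visible); m=9: 614 nm (visible); m=10: 553 nm (visible); m=11: 502 nm (visible); m=12: 460 nm (visible); m=13: 425 nm (visible); m=14: 395 nm (visible); m=15: 368 nm (UV).

7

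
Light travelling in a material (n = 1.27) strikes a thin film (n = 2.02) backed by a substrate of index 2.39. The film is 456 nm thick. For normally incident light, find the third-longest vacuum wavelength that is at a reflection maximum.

Top surface (1.27 → 2.02): reflection off a higher-index medium gives a half-wave phase shift.
Ray reflecting at the bottom interface goes from n = 2.02 toward n = 2.39: a half-wave phase shift.
Zero or two π shifts → no net half-wave offset.
With no net inversion, constructive interference in reflection requires 2 n t = m λ.
λ = 2 n t / m. The third-longest wavelength is m = 3: λ = 2 × 2.02 × 456 / 3.00 = 614 nm.

614 nm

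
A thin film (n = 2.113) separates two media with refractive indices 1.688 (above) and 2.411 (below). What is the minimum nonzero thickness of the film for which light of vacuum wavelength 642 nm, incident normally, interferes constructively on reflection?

152 nm

At the upper boundary (n = 1.688 to n = 2.113) the reflected ray undergoes a half-wave phase shift.
Bottom surface (2.113 → 2.411): reflection off a higher-index medium gives a half-wave phase shift.
The two reflections carry the same phase change, so no net offset.
So the condition for constructive reflection is 2 n t = m λ.
Minimum nonzero at m = 1: t = λ / (2 n) = 642 / (2 × 2.113) = 152 nm.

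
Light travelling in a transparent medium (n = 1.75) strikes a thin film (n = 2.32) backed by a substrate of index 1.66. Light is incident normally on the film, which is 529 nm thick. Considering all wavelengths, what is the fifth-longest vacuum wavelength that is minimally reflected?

At the upper boundary (n = 1.75 to n = 2.32) the reflected ray undergoes a half-wave phase shift.
Bottom surface (2.32 → 1.66): reflection off a lower-index medium gives no phase shift.
Exactly one π shift → a net half-wave offset.
For dark reflection here: 2 n t = m λ.
λ = 2 n t / m. The fifth-longest wavelength is m = 5: λ = 2 × 2.32 × 529 / 5.00 = 491 nm.

491 nm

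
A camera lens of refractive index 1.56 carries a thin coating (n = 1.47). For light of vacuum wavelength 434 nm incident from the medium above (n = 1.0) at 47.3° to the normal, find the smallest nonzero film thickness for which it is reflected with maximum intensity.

170 nm

Ray reflecting at the top interface goes from n = 1.0 toward n = 1.47: a half-wave phase shift.
Bottom surface (1.47 → 1.56): reflection off a higher-index medium gives a half-wave phase shift.
The two reflections carry the same phase change, so no net offset.
For bright reflection here: 2 n t cos θ_r = m λ.
Snell's law: 1.0 sin 47.3° = 1.47 sin θ_r → sin θ_r = 0.500, cos θ_r = 0.866.
Minimum nonzero at m = 1: t = λ / (2 n cos θ_r) = 434 / (2 × 1.47 × 0.866) = 170 nm.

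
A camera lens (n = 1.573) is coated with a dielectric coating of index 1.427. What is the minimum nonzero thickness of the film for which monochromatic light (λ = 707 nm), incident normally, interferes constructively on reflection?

At the upper boundary (n = 1.0 to n = 1.427) the reflected ray undergoes a half-wave phase shift.
At the lower boundary (n = 1.427 to n = 1.573) the reflected ray undergoes a half-wave phase shift.
Net: no relative phase inversion (both shifts match).
With no net inversion, constructive interference in reflection requires 2 n t = m λ.
Minimum nonzero at m = 1: t = λ / (2 n) = 707 / (2 × 1.427) = 248 nm.

248 nm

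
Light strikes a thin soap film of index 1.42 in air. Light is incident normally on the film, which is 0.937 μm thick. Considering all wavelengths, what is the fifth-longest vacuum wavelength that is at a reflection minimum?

532 nm

Top surface (1.0 → 1.42): reflection off a higher-index medium gives a half-wave phase shift.
Bottom surface (1.42 → 1.0): reflection off a lower-index medium gives no phase shift.
Net: one phase inversion between the two reflected rays.
With one net inversion, destructive interference in reflection requires 2 n t = m λ.
λ = 2 n t / m. The fifth-longest wavelength is m = 5: λ = 2 × 1.42 × 937 / 5.00 = 532 nm.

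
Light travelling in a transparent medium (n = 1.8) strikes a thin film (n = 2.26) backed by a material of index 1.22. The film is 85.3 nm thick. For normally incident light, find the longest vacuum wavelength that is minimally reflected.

Top surface (1.8 → 2.26): reflection off a higher-index medium gives a half-wave phase shift.
At the lower boundary (n = 2.26 to n = 1.22) the reflected ray undergoes no phase shift.
The two reflections differ by half a wavelength.
For minimum reflection here: 2 n t = m λ.
λ = 2 n t / m. The longest wavelength is m = 1: λ = 2 × 2.26 × 85.3 / 1.00 = 386 nm.

386 nm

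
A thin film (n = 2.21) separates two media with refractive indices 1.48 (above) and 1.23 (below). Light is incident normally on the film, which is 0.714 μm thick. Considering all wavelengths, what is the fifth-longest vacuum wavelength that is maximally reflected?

Top surface (1.48 → 2.21): reflection off a higher-index medium gives a half-wave phase shift.
Bottom surface (2.21 → 1.23): reflection off a lower-index medium gives no phase shift.
Net: one phase inversion between the two reflected rays.
So the condition for constructive reflection is 2 n t = (m + ½) λ.
λ = 2 n t / (m + ½). The fifth-longest wavelength is m = 4: λ = 2 × 2.21 × 714 / 4.50 = 701 nm.

701 nm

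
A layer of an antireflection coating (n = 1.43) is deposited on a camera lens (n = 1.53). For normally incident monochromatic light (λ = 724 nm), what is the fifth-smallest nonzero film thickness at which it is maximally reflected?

At the upper boundary (n = 1.0 to n = 1.43) the reflected ray undergoes a half-wave phase shift.
Ray reflecting at the bottom interface goes from n = 1.43 toward n = 1.53: a half-wave phase shift.
Net: no relative phase inversion (both shifts match).
So the condition for constructive reflection is 2 n t = m λ.
The fifth-smallest nonzero thickness corresponds to m = 5: t = m λ / (2 n) = 5.00 × 724 / (2 × 1.43) = 1266 nm.

1266 nm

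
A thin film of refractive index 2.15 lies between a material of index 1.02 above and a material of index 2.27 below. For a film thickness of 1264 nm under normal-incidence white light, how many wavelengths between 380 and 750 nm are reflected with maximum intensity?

At the upper boundary (n = 1.02 to n = 2.15) the reflected ray undergoes a half-wave phase shift.
Ray reflecting at the bottom interface goes from n = 2.15 toward n = 2.27: a half-wave phase shift.
The two reflections carry the same phase change, so no net offset.
With no net inversion, constructive interference in reflection requires 2 n t = m λ.
λ = 2 n t / m = 5435 / m nm.
m=7: 776 nm (IR); m=8: 679 nm (visible); m=9: 604 nm (visible); m=10: 544 nm (visible); m=11: 494 nm (visible); m=12: 453 nm (visible); m=13: 418 nm (visible); m=14: 388 nm (visible); m=15: 362 nm (UV).

7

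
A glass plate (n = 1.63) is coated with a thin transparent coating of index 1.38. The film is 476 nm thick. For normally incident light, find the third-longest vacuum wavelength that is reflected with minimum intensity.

At the upper boundary (n = 1.0 to n = 1.38) the reflected ray undergoes a half-wave phase shift.
Ray reflecting at the bottom interface goes from n = 1.38 toward n = 1.63: a half-wave phase shift.
Net: no relative phase inversion (both shifts match).
With no net inversion, destructive interference in reflection requires 2 n t = (m + ½) λ.
λ = 2 n t / (m + ½). The third-longest wavelength is m = 2: λ = 2 × 1.38 × 476 / 2.50 = 526 nm.

526 nm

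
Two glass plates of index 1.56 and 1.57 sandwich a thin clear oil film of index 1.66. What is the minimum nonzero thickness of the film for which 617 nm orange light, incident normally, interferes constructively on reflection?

92.9 nm

At the upper boundary (n = 1.56 to n = 1.66) the reflected ray undergoes a half-wave phase shift.
Ray reflecting at the bottom interface goes from n = 1.66 toward n = 1.57: no phase shift.
The two reflections differ by half a wavelength.
For maximum reflection here: 2 n t = (m + ½) λ.
Minimum at m = 0: t = λ / (4 n) = 617 / (4 × 1.66) = 92.9 nm.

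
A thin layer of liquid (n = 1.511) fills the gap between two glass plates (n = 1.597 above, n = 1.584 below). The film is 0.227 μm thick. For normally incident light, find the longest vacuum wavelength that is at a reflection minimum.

686 nm

Top surface (1.597 → 1.511): reflection off a lower-index medium gives no phase shift.
Bottom surface (1.511 → 1.584): reflection off a higher-index medium gives a half-wave phase shift.
Net: one phase inversion between the two reflected rays.
So the condition for destructive reflection is 2 n t = m λ.
λ = 2 n t / m. The longest wavelength is m = 1: λ = 2 × 1.511 × 227 / 1.00 = 686 nm.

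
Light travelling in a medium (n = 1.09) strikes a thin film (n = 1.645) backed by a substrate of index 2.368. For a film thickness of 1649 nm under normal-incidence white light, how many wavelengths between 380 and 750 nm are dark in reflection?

7

At the upper boundary (n = 1.09 to n = 1.645) the reflected ray undergoes a half-wave phase shift.
Bottom surface (1.645 → 2.368): reflection off a higher-index medium gives a half-wave phase shift.
Net: no relative phase inversion (both shifts match).
For minimum reflection here: 2 n t = (m + ½) λ.
λ = 2 n t / (m + ½) = 5425 / (m + ½) nm.
m=6: 835 nm (IR); m=7: 723 nm (visible); m=8: 638 nm (visible); m=9: 571 nm (visible); m=10: 517 nm (visible); m=11: 472 nm (visible); m=12: 434 nm (visible); m=13: 402 nm (visible); m=14: 374 nm (UV).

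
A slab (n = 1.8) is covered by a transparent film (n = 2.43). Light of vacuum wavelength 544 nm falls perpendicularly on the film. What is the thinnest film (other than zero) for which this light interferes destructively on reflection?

112 nm

Ray reflecting at the top interface goes from n = 1.0 toward n = 2.43: a half-wave phase shift.
Ray reflecting at the bottom interface goes from n = 2.43 toward n = 1.8: no phase shift.
The two reflections differ by half a wavelength.
So the condition for destructive reflection is 2 n t = m λ.
Minimum nonzero at m = 1: t = λ / (2 n) = 544 / (2 × 2.43) = 112 nm.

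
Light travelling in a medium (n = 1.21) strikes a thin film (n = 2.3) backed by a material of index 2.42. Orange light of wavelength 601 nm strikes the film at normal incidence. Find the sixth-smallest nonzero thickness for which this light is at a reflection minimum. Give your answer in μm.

Ray reflecting at the top interface goes from n = 1.21 toward n = 2.3: a half-wave phase shift.
Ray reflecting at the bottom interface goes from n = 2.3 toward n = 2.42: a half-wave phase shift.
The two reflections carry the same phase change, so no net offset.
For weak reflection here: 2 n t = (m + ½) λ.
The sixth-smallest nonzero thickness corresponds to m = 5: t = (m + ½) λ / (2 n) = 5.50 × 601 / (2 × 2.3) = 719 nm.

0.719 μm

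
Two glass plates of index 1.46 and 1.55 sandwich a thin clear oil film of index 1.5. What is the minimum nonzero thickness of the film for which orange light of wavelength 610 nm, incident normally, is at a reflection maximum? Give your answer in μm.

Top surface (1.46 → 1.5): reflection off a higher-index medium gives a half-wave phase shift.
Ray reflecting at the bottom interface goes from n = 1.5 toward n = 1.55: a half-wave phase shift.
Net: no relative phase inversion (both shifts match).
So the condition for constructive reflection is 2 n t = m λ.
Minimum nonzero at m = 1: t = λ / (2 n) = 610 / (2 × 1.5) = 203 nm.

0.203 μm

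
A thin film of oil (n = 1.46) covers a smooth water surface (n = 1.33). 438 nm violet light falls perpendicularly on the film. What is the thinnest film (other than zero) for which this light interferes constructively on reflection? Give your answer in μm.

0.0750 μm

At the upper boundary (n = 1.0 to n = 1.46) the reflected ray undergoes a half-wave phase shift.
At the lower boundary (n = 1.46 to n = 1.33) the reflected ray undergoes no phase shift.
Exactly one π shift → a net half-wave offset.
So the condition for constructive reflection is 2 n t = (m + ½) λ.
Minimum at m = 0: t = λ / (4 n) = 438 / (4 × 1.46) = 75.0 nm.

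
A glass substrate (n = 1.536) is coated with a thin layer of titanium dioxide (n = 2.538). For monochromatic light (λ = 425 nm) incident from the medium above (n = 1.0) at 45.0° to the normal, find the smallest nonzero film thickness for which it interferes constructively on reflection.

Ray reflecting at the top interface goes from n = 1.0 toward n = 2.538: a half-wave phase shift.
Ray reflecting at the bottom interface goes from n = 2.538 toward n = 1.536: no phase shift.
Net: one phase inversion between the two reflected rays.
With one net inversion, constructive interference in reflection requires 2 n t cos θ_r = (m + ½) λ.
Snell's law: 1.0 sin 45.0° = 2.538 sin θ_r → sin θ_r = 0.279, cos θ_r = 0.960.
Minimum at m = 0: t = λ / (4 n cos θ_r) = 425 / (4 × 2.538 × 0.960) = 43.6 nm.

43.6 nm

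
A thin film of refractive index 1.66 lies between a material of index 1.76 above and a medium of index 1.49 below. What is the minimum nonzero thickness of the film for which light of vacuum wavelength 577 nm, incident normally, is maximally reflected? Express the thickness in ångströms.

At the upper boundary (n = 1.76 to n = 1.66) the reflected ray undergoes no phase shift.
Ray reflecting at the bottom interface goes from n = 1.66 toward n = 1.49: no phase shift.
Zero or two π shifts → no net half-wave offset.
For maximum reflection here: 2 n t = m λ.
Minimum nonzero at m = 1: t = λ / (2 n) = 577 / (2 × 1.66) = 174 nm.

1738 Å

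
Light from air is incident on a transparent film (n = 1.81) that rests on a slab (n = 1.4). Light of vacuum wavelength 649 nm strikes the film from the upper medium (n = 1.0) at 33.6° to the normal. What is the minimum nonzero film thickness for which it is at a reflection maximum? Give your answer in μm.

0.0941 μm

At the upper boundary (n = 1.0 to n = 1.81) the reflected ray undergoes a half-wave phase shift.
Bottom surface (1.81 → 1.4): reflection off a lower-index medium gives no phase shift.
The two reflections differ by half a wavelength.
For strong reflection here: 2 n t cos θ_r = (m + ½) λ.
Snell's law: 1.0 sin 33.6° = 1.81 sin θ_r → sin θ_r = 0.306, cos θ_r = 0.952.
Minimum at m = 0: t = λ / (4 n cos θ_r) = 649 / (4 × 1.81 × 0.952) = 94.1 nm.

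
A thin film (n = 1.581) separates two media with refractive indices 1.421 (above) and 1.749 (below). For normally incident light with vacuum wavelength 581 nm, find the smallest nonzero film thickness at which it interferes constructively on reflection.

184 nm

Top surface (1.421 → 1.581): reflection off a higher-index medium gives a half-wave phase shift.
At the lower boundary (n = 1.581 to n = 1.749) the reflected ray undergoes a half-wave phase shift.
The two reflections carry the same phase change, so no net offset.
So the condition for constructive reflection is 2 n t = m λ.
Minimum nonzero at m = 1: t = λ / (2 n) = 581 / (2 × 1.581) = 184 nm.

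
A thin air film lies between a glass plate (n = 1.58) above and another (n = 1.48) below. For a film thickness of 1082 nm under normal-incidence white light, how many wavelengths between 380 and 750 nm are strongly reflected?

3

Ray reflecting at the top interface goes from n = 1.58 toward n = 1.0: no phase shift.
Ray reflecting at the bottom interface goes from n = 1.0 toward n = 1.48: a half-wave phase shift.
Exactly one π shift → a net half-wave offset.
With one net inversion, constructive interference in reflection requires 2 n t = (m + ½) λ.
λ = 2 n t / (m + ½) = 2164 / (m + ½) nm.
m=2: 866 nm (IR); m=3: 618 nm (visible); m=4: 481 nm (visible); m=5: 393 nm (visible); m=6: 333 nm (UV).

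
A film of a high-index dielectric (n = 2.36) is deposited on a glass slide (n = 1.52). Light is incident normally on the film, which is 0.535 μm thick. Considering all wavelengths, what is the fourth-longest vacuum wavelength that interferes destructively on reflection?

At the upper boundary (n = 1.0 to n = 2.36) the reflected ray undergoes a half-wave phase shift.
Bottom surface (2.36 → 1.52): reflection off a lower-index medium gives no phase shift.
The two reflections differ by half a wavelength.
So the condition for destructive reflection is 2 n t = m λ.
λ = 2 n t / m. The fourth-longest wavelength is m = 4: λ = 2 × 2.36 × 535 / 4.00 = 631 nm.

631 nm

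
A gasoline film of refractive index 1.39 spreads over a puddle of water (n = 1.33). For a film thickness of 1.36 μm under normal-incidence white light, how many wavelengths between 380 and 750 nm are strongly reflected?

5

Top surface (1.0 → 1.39): reflection off a higher-index medium gives a half-wave phase shift.
At the lower boundary (n = 1.39 to n = 1.33) the reflected ray undergoes no phase shift.
The two reflections differ by half a wavelength.
For maximum reflection here: 2 n t = (m + ½) λ.
λ = 2 n t / (m + ½) = 3781 / (m + ½) nm.
m=4: 840 nm (IR); m=5: 687 nm (visible); m=6: 582 nm (visible); m=7: 504 nm (visible); m=8: 445 nm (visible); m=9: 398 nm (visible); m=10: 360 nm (UV).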